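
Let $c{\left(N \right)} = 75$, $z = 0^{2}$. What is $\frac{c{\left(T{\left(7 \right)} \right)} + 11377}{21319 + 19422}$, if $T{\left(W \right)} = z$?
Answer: $\frac{11452}{40741} \approx 0.28109$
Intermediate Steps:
$z = 0$
$T{\left(W \right)} = 0$
$\frac{c{\left(T{\left(7 \right)} \right)} + 11377}{21319 + 19422} = \frac{75 + 11377}{21319 + 19422} = \frac{11452}{40741}$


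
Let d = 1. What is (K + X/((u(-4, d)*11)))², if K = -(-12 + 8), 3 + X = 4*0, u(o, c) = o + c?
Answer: 2025/121 ≈ 16.736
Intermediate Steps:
u(o, c) = c + o
X = -3 (X = -3 + 4*0 = -3 + 0 = -3)
K = 4 (K = -1*(-4) = 4)
(K + X/((u(-4, d)*11)))² = (4 - 3*1/(11*(1 - 4)))² = (4 - 3/((-3*11)))² = (4 - 3/(-33))² = (4 - 3*(-1/33))² = (4 + 1/11)² = (45/11)² = 2025/121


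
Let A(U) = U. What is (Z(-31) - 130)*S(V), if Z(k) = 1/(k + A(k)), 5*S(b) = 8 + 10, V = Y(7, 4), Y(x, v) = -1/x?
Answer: -72549/155 ≈ -468.06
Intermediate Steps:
V = -1/7 ≈ -0.14286
S(b) = 18/5 (S(b) = (8 + 10)/5 = (1/5)*18 = 18/5)
Z(k) = 1/(2*k) (Z(k) = 1/(k + k) = 1/(2*k))
(Z(-31) - 130)*S(V) = ((1/2)/(-31) - 130)*(18/5) = ((1/2)*(-1/31) - 130)*(18/5) = (-1/62 - 130)*(18/5) = -8061/62*18/5 = -72549/155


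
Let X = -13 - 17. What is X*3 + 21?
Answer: -69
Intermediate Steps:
X = -30
X*3 + 21 = -30*3 + 21 = -90 + 21 = -69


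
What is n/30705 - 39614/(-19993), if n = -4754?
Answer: 1121301148/613885065 ≈ 1.8266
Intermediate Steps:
n/30705 - 39614/(-19993) = -4754/30705 - 39614/(-19993) = -4754*1/30705 - 39614*(-1/19993) = -4754/30705 + 39614/19993 = 1121301148/613885065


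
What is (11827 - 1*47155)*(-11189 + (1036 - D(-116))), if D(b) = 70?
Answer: 361158144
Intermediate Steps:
(11827 - 1*47155)*(-11189 + (1036 - D(-116))) = (11827 - 1*47155)*(-11189 + (1036 - 1*70)) = (11827 - 47155)*(-11189 + (1036 - 70)) = -35328*(-11189 + 966) = -35328*(-10223) = 361158144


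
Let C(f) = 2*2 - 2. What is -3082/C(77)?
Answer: -1541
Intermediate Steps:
C(f) = 2 (C(f) = 4 - 2 = 2)
-3082/C(77) = -3082/2 = -3082*½ = -1541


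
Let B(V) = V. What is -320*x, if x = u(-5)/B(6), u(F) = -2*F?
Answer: -1600/3 ≈ -533.33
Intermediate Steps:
x = 5/3 (x = -2*(-5)/6 = 10*(⅙) = 5/3 ≈ 1.6667)
-320*x = -320*5/3 = -1600/3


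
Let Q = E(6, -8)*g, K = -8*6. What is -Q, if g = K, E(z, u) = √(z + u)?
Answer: 48*I*√2 ≈ 67.882*I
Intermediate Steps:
E(z, u) = √(u + z)
K = -48
g = -48
Q = -48*I*√2 (Q = √(-8 + 6)*(-48) = √(-2)*(-48) = (I*√2)*(-48) = -48*I*√2 ≈ -67.882*I)
-Q = -(-48)*I*√2 = 48*I*√2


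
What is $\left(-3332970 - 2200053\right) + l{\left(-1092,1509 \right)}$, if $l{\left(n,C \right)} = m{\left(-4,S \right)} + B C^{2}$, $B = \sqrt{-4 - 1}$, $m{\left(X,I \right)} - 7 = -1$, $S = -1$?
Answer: $-5533017 + 2277081 i \sqrt{5} \approx -5.533 \cdot 10^{6} + 5.0917 \cdot 10^{6} i$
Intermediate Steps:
$m{\left(X,I \right)} = 6$ ($m{\left(X,I \right)} = 7 - 1 = 6$)
$B = i \sqrt{5}$ ($B = \sqrt{-5} = i \sqrt{5} \approx 2.2361 i$)
$l{\left(n,C \right)} = 6 + i \sqrt{5} C^{2}$
$\left(-3332970 - 2200053\right) + l{\left(-1092,1509 \right)} = \left(-3332970 - 2200053\right) + \left(6 + i \sqrt{5} \cdot 1509^{2}\right) = -5533023 + \left(6 + i \sqrt{5} \cdot 2277081\right) = -5533023 + \left(6 + 2277081 i \sqrt{5}\right) = -5533017 + 2277081 i \sqrt{5}$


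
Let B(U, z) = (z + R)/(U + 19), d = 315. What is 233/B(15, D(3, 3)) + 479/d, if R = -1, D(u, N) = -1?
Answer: -1247236/315 ≈ -3959.5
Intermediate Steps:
B(U, z) = (-1 + z)/(19 + U) (B(U, z) = (z - 1)/(U + 19) = (-1 + z)/(19 + U))
233/B(15, D(3, 3)) + 479/d = 233/(((-1 - 1)/(19 + 15))) + 479/315 = 233/((-2/34)) + 479*(1/315) = 233/(((1/34)*(-2))) + 479/315 = 233/(-1/17) + 479/315 = 233*(-17) + 479/315 = -3961 + 479/315 = -1247236/315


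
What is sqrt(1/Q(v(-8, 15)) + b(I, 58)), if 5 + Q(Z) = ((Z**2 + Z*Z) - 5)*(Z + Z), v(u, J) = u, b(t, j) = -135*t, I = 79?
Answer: I*sqrt(41515956758)/1973 ≈ 103.27*I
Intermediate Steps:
Q(Z) = -5 + 2*Z*(-5 + 2*Z**2) (Q(Z) = -5 + ((Z**2 + Z*Z) - 5)*(Z + Z) = -5 + ((Z**2 + Z**2) - 5)*(2*Z) = -5 + (2*Z**2 - 5)*(2*Z) = -5 + (-5 + 2*Z**2)*(2*Z) = -5 + 2*Z*(-5 + 2*Z**2))
sqrt(1/Q(v(-8, 15)) + b(I, 58)) = sqrt(1/(-5 - 10*(-8) + 4*(-8)**3) - 135*79) = sqrt(1/(-5 + 80 + 4*(-512)) - 10665) = sqrt(1/(-5 + 80 - 2048) - 10665) = sqrt(1/(-1973) - 10665) = sqrt(-1/1973 - 10665) = sqrt(-21042046/1973) = I*sqrt(41515956758)/1973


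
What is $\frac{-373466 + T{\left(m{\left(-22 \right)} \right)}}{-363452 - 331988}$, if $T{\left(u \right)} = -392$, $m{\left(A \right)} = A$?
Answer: $\frac{186929}{347720} \approx 0.53758$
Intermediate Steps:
$\frac{-373466 + T{\left(m{\left(-22 \right)} \right)}}{-363452 - 331988} = \frac{-373466 - 392}{-363452 - 331988} = - \frac{373858}{-695440} = \left(-373858\right) \left(- \frac{1}{695440}\right) = \frac{186929}{347720}$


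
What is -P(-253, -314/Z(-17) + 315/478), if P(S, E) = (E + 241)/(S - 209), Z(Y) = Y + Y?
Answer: 679589/1251404 ≈ 0.54306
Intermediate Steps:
Z(Y) = 2*Y
P(S, E) = (241 + E)/(-209 + S)
-P(-253, -314/Z(-17) + 315/478) = -(241 + (-314/(2*(-17)) + 315/478))/(-209 - 253) = -(241 + (-314/(-34) + 315*(1/478)))/(-462) = -(-1)*(241 + (-314*(-1/34) + 315/478))/462 = -(-1)*(241 + (157/17 + 315/478))/462 = -(-1)*(241 + 80401/8126)/462 = -(-1)*2038767/(462*8126) = -1*(-679589/1251404) = 679589/1251404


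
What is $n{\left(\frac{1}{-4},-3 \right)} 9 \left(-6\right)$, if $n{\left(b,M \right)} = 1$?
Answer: $-54$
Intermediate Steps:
$n{\left(\frac{1}{-4},-3 \right)} 9 \left(-6\right) = 1 \cdot 9 \left(-6\right) = 9 \left(-6\right) = -54$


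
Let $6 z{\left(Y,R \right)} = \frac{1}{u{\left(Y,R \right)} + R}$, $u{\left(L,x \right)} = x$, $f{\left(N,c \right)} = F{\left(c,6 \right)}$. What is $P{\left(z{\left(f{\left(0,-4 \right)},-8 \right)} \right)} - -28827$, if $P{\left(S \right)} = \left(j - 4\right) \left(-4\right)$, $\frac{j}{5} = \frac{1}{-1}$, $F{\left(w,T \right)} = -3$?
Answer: $28863$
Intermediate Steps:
$f{\left(N,c \right)} = -3$
$j = -5$ ($j = \frac{5}{-1} = 5 \left(-1\right) = -5$)
$z{\left(Y,R \right)} = \frac{1}{12 R}$ ($z{\left(Y,R \right)} = \frac{1}{6 \left(R + R\right)} = \frac{1}{6 \cdot 2 R} = \frac{\frac{1}{2} \frac{1}{R}}{6} = \frac{1}{12 R}$)
$P{\left(S \right)} = 36$ ($P{\left(S \right)} = \left(-5 - 4\right) \left(-4\right) = \left(-9\right) \left(-4\right) = 36$)
$P{\left(z{\left(f{\left(0,-4 \right)},-8 \right)} \right)} - -28827 = 36 - -28827 = 36 + 28827 = 28863$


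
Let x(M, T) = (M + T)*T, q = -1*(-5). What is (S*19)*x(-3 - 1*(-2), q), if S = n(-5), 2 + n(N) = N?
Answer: -2660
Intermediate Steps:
n(N) = -2 + N
S = -7 (S = -2 - 5 = -7)
q = 5
x(M, T) = T*(M + T)
(S*19)*x(-3 - 1*(-2), q) = (-7*19)*(5*((-3 - 1*(-2)) + 5)) = -665*((-3 + 2) + 5) = -665*(-1 + 5) = -665*4 = -133*20 = -2660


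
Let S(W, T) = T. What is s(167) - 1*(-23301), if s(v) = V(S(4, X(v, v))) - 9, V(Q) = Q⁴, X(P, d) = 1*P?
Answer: 777819613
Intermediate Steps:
X(P, d) = P
s(v) = -9 + v⁴ (s(v) = v⁴ - 9 = -9 + v⁴)
s(167) - 1*(-23301) = (-9 + 167⁴) - 1*(-23301) = (-9 + 777796321) + 23301 = 777796312 + 23301 = 777819613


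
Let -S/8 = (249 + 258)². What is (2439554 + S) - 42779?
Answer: 340383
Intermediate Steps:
S = -2056392 (S = -8*(249 + 258)² = -8*507² = -8*257049 = -2056392)
(2439554 + S) - 42779 = (2439554 - 2056392) - 42779 = 383162 - 42779 = 340383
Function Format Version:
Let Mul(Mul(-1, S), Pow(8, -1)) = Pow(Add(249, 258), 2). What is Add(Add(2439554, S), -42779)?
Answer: 340383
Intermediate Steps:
S = -2056392 (S = Mul(-8, Pow(Add(249, 258), 2)) = Mul(-8, Pow(507, 2)) = Mul(-8, 257049) = -2056392)
Add(Add(2439554, S), -42779) = Add(Add(2439554, -2056392), -42779) = Add(383162, -42779) = 340383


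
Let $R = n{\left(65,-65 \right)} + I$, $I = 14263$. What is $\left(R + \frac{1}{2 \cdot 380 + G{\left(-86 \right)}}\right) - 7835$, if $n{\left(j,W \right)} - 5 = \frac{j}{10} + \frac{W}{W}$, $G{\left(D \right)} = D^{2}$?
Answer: $\frac{52528719}{8156} \approx 6440.5$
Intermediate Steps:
$n{\left(j,W \right)} = 6 + \frac{j}{10}$ ($n{\left(j,W \right)} = 5 + \left(\frac{j}{10} + \frac{W}{W}\right) = 5 + \left(j \frac{1}{10} + 1\right) = 5 + \left(\frac{j}{10} + 1\right) = 5 + \left(1 + \frac{j}{10}\right) = 6 + \frac{j}{10}$)
$R = \frac{28551}{2}$ ($R = \left(6 + \frac{1}{10} \cdot 65\right) + 14263 = \left(6 + \frac{13}{2}\right) + 14263 = \frac{25}{2} + 14263 = \frac{28551}{2} \approx 14276.0$)
$\left(R + \frac{1}{2 \cdot 380 + G{\left(-86 \right)}}\right) - 7835 = \left(\frac{28551}{2} + \frac{1}{2 \cdot 380 + \left(-86\right)^{2}}\right) - 7835 = \left(\frac{28551}{2} + \frac{1}{760 + 7396}\right) - 7835 = \left(\frac{28551}{2} + \frac{1}{8156}\right) - 7835 = \frac{116430979}{8156} - 7835 = \frac{52528719}{8156}$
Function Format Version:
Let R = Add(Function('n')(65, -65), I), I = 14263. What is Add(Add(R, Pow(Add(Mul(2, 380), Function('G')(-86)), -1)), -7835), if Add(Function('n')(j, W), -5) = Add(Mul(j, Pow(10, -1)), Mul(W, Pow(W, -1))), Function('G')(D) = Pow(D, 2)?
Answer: Rational(52528719, 8156) ≈ 6440.5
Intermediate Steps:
Function('n')(j, W) = Add(6, Mul(Rational(1, 10), j)) (Function('n')(j, W) = Add(5, Add(Mul(j, Pow(10, -1)), Mul(W, Pow(W, -1)))) = Add(5, Add(Mul(j, Rational(1, 10)), 1)) = Add(5, Add(Mul(Rational(1, 10), j), 1)) = Add(5, Add(1, Mul(Rational(1, 10), j))) = Add(6, Mul(Rational(1, 10), j)))
R = Rational(28551, 2) (R = Add(Add(6, Mul(Rational(1, 10), 65)), 14263) = Add(Add(6, Rational(13, 2)), 14263) = Add(Rational(25, 2), 14263) = Rational(28551, 2) ≈ 14276.)
Add(Add(R, Pow(Add(Mul(2, 380), Function('G')(-86)), -1)), -7835) = Add(Add(Rational(28551, 2), Pow(Add(Mul(2, 380), Pow(-86, 2)), -1)), -7835) = Add(Add(Rational(28551, 2), Pow(Add(760, 7396), -1)), -7835) = Add(Add(Rational(28551, 2), Pow(8156, -1)), -7835) = Add(Add(Rational(28551, 2), Rational(1, 8156)), -7835) = Add(Rational(116430979, 8156), -7835) = Rational(52528719, 8156)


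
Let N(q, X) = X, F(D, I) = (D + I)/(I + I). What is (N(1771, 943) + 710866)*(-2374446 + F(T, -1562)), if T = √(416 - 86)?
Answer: -3380303353819/2 - 711809*√330/3124 ≈ -1.6902e+12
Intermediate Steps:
T = √330 ≈ 18.166
F(D, I) = (D + I)/(2*I) (F(D, I) = (D + I)/((2*I)) = (D + I)*(1/(2*I)) = (D + I)/(2*I))
(N(1771, 943) + 710866)*(-2374446 + F(T, -1562)) = (943 + 710866)*(-2374446 + (½)*(√330 - 1562)/(-1562)) = 711809*(-2374446 + (½)*(-1/1562)*(-1562 + √330)) = 711809*(-2374446 + (½ - √330/3124)) = 711809*(-4748891/2 - √330/3124) = -3380303353819/2 - 711809*√330/3124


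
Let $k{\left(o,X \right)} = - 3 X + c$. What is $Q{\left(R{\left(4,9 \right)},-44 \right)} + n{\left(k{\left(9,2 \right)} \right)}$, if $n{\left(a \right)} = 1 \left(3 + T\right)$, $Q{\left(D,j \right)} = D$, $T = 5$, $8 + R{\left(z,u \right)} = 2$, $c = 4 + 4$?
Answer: $2$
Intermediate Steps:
$c = 8$
$R{\left(z,u \right)} = -6$ ($R{\left(z,u \right)} = -8 + 2 = -6$)
$k{\left(o,X \right)} = 8 - 3 X$ ($k{\left(o,X \right)} = - 3 X + 8 = 8 - 3 X$)
$n{\left(a \right)} = 8$ ($n{\left(a \right)} = 1 \left(3 + 5\right) = 1 \cdot 8 = 8$)
$Q{\left(R{\left(4,9 \right)},-44 \right)} + n{\left(k{\left(9,2 \right)} \right)} = -6 + 8 = 2$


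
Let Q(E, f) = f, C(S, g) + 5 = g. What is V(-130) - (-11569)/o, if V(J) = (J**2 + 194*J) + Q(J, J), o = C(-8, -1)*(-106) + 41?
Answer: -5709081/677 ≈ -8432.9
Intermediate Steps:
C(S, g) = -5 + g
o = 677 (o = (-5 - 1)*(-106) + 41 = -6*(-106) + 41 = 636 + 41 = 677)
V(J) = J**2 + 195*J (V(J) = (J**2 + 194*J) + J = J**2 + 195*J)
V(-130) - (-11569)/o = -130*(195 - 130) - (-11569)/677 = -130*65 - (-11569)/677 = -8450 - 1*(-11569/677) = -8450 + 11569/677 = -5709081/677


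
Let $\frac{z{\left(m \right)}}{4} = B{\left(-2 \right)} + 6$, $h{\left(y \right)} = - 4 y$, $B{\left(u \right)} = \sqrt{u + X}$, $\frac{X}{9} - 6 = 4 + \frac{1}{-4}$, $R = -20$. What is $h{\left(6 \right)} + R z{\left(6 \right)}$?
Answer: $-504 - 280 \sqrt{7} \approx -1244.8$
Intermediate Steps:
$X = \frac{351}{4}$ ($X = 54 + 9 \left(4 + \frac{1}{-4}\right) = 54 + 9 \left(4 - \frac{1}{4}\right) = 54 + 9 \cdot \frac{15}{4} = 54 + \frac{135}{4} = \frac{351}{4} \approx 87.75$)
$B{\left(u \right)} = \sqrt{\frac{351}{4} + u}$ ($B{\left(u \right)} = \sqrt{u + \frac{351}{4}} = \sqrt{\frac{351}{4} + u}$)
$z{\left(m \right)} = 24 + 14 \sqrt{7}$ ($z{\left(m \right)} = 4 \left(\frac{\sqrt{351 + 4 \left(-2\right)}}{2} + 6\right) = 4 \left(\frac{\sqrt{351 - 8}}{2} + 6\right) = 4 \left(\frac{\sqrt{343}}{2} + 6\right) = 4 \left(\frac{7 \sqrt{7}}{2} + 6\right) = 4 \left(6 + \frac{7 \sqrt{7}}{2}\right) = 24 + 14 \sqrt{7}$)
$h{\left(6 \right)} + R z{\left(6 \right)} = \left(-4\right) 6 - 20 \left(24 + 14 \sqrt{7}\right) = -24 - \left(480 + 280 \sqrt{7}\right) = -504 - 280 \sqrt{7}$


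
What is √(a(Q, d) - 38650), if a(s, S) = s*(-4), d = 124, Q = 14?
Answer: I*√38706 ≈ 196.74*I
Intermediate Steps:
a(s, S) = -4*s
√(a(Q, d) - 38650) = √(-4*14 - 38650) = √(-56 - 38650) = √(-38706) = I*√38706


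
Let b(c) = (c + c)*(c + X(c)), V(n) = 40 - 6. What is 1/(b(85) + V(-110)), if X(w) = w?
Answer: 1/28934 ≈ 3.4561e-5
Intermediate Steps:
V(n) = 34
b(c) = 4*c² (b(c) = (c + c)*(c + c) = (2*c)*(2*c) = 4*c²)
1/(b(85) + V(-110)) = 1/(4*85² + 34) = 1/(4*7225 + 34) = 1/(28900 + 34) = 1/28934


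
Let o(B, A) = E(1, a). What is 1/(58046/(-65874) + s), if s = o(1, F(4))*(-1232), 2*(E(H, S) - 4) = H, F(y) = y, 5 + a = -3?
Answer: -32937/182631751 ≈ -0.00018035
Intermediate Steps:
a = -8 (a = -5 - 3 = -8)
E(H, S) = 4 + H/2
o(B, A) = 9/2 (o(B, A) = 4 + (1/2)*1 = 4 + 1/2 = 9/2)
s = -5544 (s = (9/2)*(-1232) = -5544)
1/(58046/(-65874) + s) = 1/(58046/(-65874) - 5544) = 1/(58046*(-1/65874) - 5544) = 1/(-29023/32937 - 5544) = 1/(-182631751/32937) = -32937/182631751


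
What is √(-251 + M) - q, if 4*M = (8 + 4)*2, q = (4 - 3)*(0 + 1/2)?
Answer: -½ + 7*I*√5 ≈ -0.5 + 15.652*I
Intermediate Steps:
q = ½ (q = 1*(0 + ½) = 1*(½) = ½ ≈ 0.50000)
M = 6 (M = ((8 + 4)*2)/4 = (12*2)/4 = (¼)*24 = 6)
√(-251 + M) - q = √(-251 + 6) - 1*½ = √(-245) - ½ = 7*I*√5 - ½ = -½ + 7*I*√5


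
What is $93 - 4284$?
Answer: $-4191$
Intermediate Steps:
$93 - 4284 = -4191$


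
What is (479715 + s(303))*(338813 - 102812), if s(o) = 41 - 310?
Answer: 113149735446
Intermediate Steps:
s(o) = -269
(479715 + s(303))*(338813 - 102812) = (479715 - 269)*(338813 - 102812) = 479446*236001 = 113149735446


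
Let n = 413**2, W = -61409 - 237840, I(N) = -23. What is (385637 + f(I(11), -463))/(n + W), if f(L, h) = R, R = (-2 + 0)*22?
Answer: -385593/128680 ≈ -2.9965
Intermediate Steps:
W = -299249
R = -44 (R = -2*22 = -44)
f(L, h) = -44
n = 170569
(385637 + f(I(11), -463))/(n + W) = (385637 - 44)/(170569 - 299249) = 385593/(-128680) = 385593*(-1/128680) = -385593/128680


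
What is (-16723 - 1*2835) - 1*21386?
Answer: -40944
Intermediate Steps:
(-16723 - 1*2835) - 1*21386 = (-16723 - 2835) - 21386 = -19558 - 21386 = -40944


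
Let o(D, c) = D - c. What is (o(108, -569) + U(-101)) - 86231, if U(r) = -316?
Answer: -85870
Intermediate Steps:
(o(108, -569) + U(-101)) - 86231 = ((108 - 1*(-569)) - 316) - 86231 = ((108 + 569) - 316) - 86231 = (677 - 316) - 86231 = 361 - 86231 = -85870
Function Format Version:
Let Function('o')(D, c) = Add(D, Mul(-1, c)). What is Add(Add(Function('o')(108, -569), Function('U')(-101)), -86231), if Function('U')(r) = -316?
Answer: -85870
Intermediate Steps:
Add(Add(Function('o')(108, -569), Function('U')(-101)), -86231) = Add(Add(Add(108, Mul(-1, -569)), -316), -86231) = Add(Add(Add(108, 569), -316), -86231) = Add(Add(677, -316), -86231) = Add(361, -86231) = -85870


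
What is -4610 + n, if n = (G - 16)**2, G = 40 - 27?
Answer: -4601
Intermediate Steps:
G = 13
n = 9 (n = (13 - 16)**2 = (-3)**2 = 9)
-4610 + n = -4610 + 9 = -4601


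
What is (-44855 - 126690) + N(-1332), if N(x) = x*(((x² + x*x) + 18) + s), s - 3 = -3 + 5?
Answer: -4726734917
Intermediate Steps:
s = 5 (s = 3 + (-3 + 5) = 3 + 2 = 5)
N(x) = x*(23 + 2*x²) (N(x) = x*(((x² + x*x) + 18) + 5) = x*(((x² + x²) + 18) + 5) = x*((2*x² + 18) + 5) = x*((18 + 2*x²) + 5) = x*(23 + 2*x²))
(-44855 - 126690) + N(-1332) = (-44855 - 126690) - 1332*(23 + 2*(-1332)²) = -171545 - 1332*(23 + 2*1774224) = -171545 - 1332*(23 + 3548448) = -171545 - 1332*3548471 = -171545 - 4726563372 = -4726734917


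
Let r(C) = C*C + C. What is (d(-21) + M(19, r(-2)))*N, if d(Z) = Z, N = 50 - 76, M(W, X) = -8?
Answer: 754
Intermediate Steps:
r(C) = C + C**2 (r(C) = C**2 + C = C + C**2)
N = -26
(d(-21) + M(19, r(-2)))*N = (-21 - 8)*(-26) = -29*(-26) = 754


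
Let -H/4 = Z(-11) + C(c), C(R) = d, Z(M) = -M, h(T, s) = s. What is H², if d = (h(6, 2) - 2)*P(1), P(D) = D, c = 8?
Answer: 1936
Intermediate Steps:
d = 0 (d = (2 - 2)*1 = 0*1 = 0)
C(R) = 0
H = -44 (H = -4*(-1*(-11) + 0) = -4*(11 + 0) = -4*11 = -44)
H² = (-44)² = 1936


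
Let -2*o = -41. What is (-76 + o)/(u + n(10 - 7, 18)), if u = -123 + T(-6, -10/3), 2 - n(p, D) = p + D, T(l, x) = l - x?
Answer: 333/868 ≈ 0.38364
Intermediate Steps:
o = 41/2 (o = -½*(-41) = 41/2 ≈ 20.500)
n(p, D) = 2 - D - p (n(p, D) = 2 - (p + D) = 2 - (D + p) = 2 + (-D - p) = 2 - D - p)
u = -377/3 (u = -123 + (-6 - (-10)/3) = -123 + (-6 - 1*(-10/3)) = -123 + (-6 + 10/3) = -123 - 8/3 = -377/3 ≈ -125.67)
(-76 + o)/(u + n(10 - 7, 18)) = (-76 + 41/2)/(-377/3 + (2 - 1*18 - (10 - 7))) = -111/(2*(-377/3 + (2 - 18 - 1*3))) = -111/(2*(-377/3 + (2 - 18 - 3))) = -111/(2*(-377/3 - 19)) = -111/(2*(-434/3)) = -111/2*(-3/434) = 333/868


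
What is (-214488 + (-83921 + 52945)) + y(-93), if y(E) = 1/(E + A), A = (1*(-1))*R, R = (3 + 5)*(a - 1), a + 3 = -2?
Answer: -11045881/45 ≈ -2.4546e+5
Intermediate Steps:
a = -5 (a = -3 - 2 = -5)
R = -48 (R = (3 + 5)*(-5 - 1) = 8*(-6) = -48)
A = 48 (A = (1*(-1))*(-48) = -1*(-48) = 48)
y(E) = 1/(48 + E) (y(E) = 1/(E + 48) = 1/(48 + E))
(-214488 + (-83921 + 52945)) + y(-93) = (-214488 + (-83921 + 52945)) + 1/(48 - 93) = (-214488 - 30976) + 1/(-45) = -245464 - 1/45 = -11045881/45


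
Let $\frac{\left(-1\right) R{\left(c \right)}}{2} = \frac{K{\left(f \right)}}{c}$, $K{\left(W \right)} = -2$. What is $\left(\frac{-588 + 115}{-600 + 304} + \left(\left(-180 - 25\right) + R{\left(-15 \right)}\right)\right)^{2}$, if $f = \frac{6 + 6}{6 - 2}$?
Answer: $\frac{817738595521}{19713600} \approx 41481.0$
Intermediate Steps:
$f = 3$ ($f = \frac{12}{4} = 12 \cdot \frac{1}{4} = 3$)
$R{\left(c \right)} = \frac{4}{c}$ ($R{\left(c \right)} = - 2 \left(- \frac{2}{c}\right) = \frac{4}{c}$)
$\left(\frac{-588 + 115}{-600 + 304} + \left(\left(-180 - 25\right) + R{\left(-15 \right)}\right)\right)^{2} = \left(\frac{-588 + 115}{-600 + 304} + \left(\left(-180 - 25\right) + \frac{4}{-15}\right)\right)^{2} = \left(- \frac{473}{-296} + \left(-205 + 4 \left(- \frac{1}{15}\right)\right)\right)^{2} = \left(\left(-473\right) \left(- \frac{1}{296}\right) - \frac{3079}{15}\right)^{2} = \left(\frac{473}{296} - \frac{3079}{15}\right)^{2} = \left(- \frac{904289}{4440}\right)^{2} = \frac{817738595521}{19713600}$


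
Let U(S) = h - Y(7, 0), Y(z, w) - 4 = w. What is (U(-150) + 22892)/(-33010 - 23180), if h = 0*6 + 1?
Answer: -22889/56190 ≈ -0.40735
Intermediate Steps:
Y(z, w) = 4 + w
h = 1 (h = 0 + 1 = 1)
U(S) = -3 (U(S) = 1 - (4 + 0) = 1 - 1*4 = 1 - 4 = -3)
(U(-150) + 22892)/(-33010 - 23180) = (-3 + 22892)/(-33010 - 23180) = 22889/(-56190) = 22889*(-1/56190) = -22889/56190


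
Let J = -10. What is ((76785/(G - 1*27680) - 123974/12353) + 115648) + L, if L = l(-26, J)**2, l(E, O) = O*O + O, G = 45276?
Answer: 26897051616825/217363388 ≈ 1.2374e+5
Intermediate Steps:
l(E, O) = O + O**2 (l(E, O) = O**2 + O = O + O**2)
L = 8100 (L = (-10*(1 - 10))**2 = (-10*(-9))**2 = 90**2 = 8100)
((76785/(G - 1*27680) - 123974/12353) + 115648) + L = ((76785/(45276 - 1*27680) - 123974/12353) + 115648) + 8100 = ((76785/(45276 - 27680) - 123974*1/12353) + 115648) + 8100 = ((76785/17596 - 123974/12353) + 115648) + 8100 = (-1232921399/217363388 + 115648) + 8100 = 25136408174025/217363388 + 8100 = 26897051616825/217363388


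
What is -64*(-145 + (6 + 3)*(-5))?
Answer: 12160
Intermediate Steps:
-64*(-145 + (6 + 3)*(-5)) = -64*(-145 + 9*(-5)) = -64*(-145 - 45) = -64*(-190) = 12160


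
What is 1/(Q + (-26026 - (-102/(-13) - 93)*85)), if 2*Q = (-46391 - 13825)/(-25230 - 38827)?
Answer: -832741/15645082447 ≈ -5.3227e-5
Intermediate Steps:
Q = 30108/64057 (Q = ((-46391 - 13825)/(-25230 - 38827))/2 = (-60216/(-64057))/2 = (-60216*(-1/64057))/2 = (½)*(60216/64057) = 30108/64057 ≈ 0.47002)
1/(Q + (-26026 - (-102/(-13) - 93)*85)) = 1/(30108/64057 + (-26026 - (-102/(-13) - 93)*85)) = 1/(30108/64057 + (-26026 - (-102*(-1/13) - 93)*85)) = 1/(30108/64057 + (-26026 - (102/13 - 93)*85)) = 1/(30108/64057 + (-26026 - (-1107)*85/13)) = 1/(30108/64057 + (-26026 - 1*(-94095/13))) = 1/(30108/64057 + (-26026 + 94095/13)) = 1/(30108/64057 - 244243/13) = 1/(-15645082447/832741) = -832741/15645082447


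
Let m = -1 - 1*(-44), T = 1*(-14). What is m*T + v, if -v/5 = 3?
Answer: -617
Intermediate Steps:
T = -14
v = -15 (v = -5*3 = -15)
m = 43 (m = -1 + 44 = 43)
m*T + v = 43*(-14) - 15 = -602 - 15 = -617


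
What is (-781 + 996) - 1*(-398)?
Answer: 613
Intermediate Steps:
(-781 + 996) - 1*(-398) = 215 + 398 = 613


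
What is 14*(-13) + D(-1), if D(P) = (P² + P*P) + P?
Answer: -181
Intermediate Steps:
D(P) = P + 2*P² (D(P) = (P² + P²) + P = 2*P² + P = P + 2*P²)
14*(-13) + D(-1) = 14*(-13) - (1 + 2*(-1)) = -182 - (1 - 2) = -182 - 1*(-1) = -182 + 1 = -181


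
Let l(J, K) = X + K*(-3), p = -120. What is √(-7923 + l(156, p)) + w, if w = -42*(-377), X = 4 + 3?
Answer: 15834 + 2*I*√1889 ≈ 15834.0 + 86.925*I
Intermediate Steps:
X = 7
l(J, K) = 7 - 3*K (l(J, K) = 7 + K*(-3) = 7 - 3*K)
w = 15834
√(-7923 + l(156, p)) + w = √(-7923 + (7 - 3*(-120))) + 15834 = √(-7923 + (7 + 360)) + 15834 = √(-7923 + 367) + 15834 = √(-7556) + 15834 = 2*I*√1889 + 15834 = 15834 + 2*I*√1889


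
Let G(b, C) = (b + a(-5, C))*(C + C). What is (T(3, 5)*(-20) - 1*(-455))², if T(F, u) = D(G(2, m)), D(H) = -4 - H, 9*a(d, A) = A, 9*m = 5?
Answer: 179280262225/531441 ≈ 3.3735e+5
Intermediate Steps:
m = 5/9 (m = (⅑)*5 = 5/9 ≈ 0.55556)
a(d, A) = A/9
G(b, C) = 2*C*(b + C/9) (G(b, C) = (b + C/9)*(C + C) = (b + C/9)*(2*C) = 2*C*(b + C/9))
T(F, u) = -4586/729 (T(F, u) = -4 - 2*5*(5/9 + 9*2)/(9*9) = -4 - 2*5*(5/9 + 18)/(9*9) = -4 - 2*5*167/(9*9*9) = -4 - 1*1670/729 = -4 - 1670/729 = -4586/729)
(T(3, 5)*(-20) - 1*(-455))² = (-4586/729*(-20) - 1*(-455))² = (91720/729 + 455)² = (423415/729)² = 179280262225/531441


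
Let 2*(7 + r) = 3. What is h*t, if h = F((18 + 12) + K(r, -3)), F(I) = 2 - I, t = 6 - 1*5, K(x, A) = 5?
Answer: -33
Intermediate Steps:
r = -11/2 (r = -7 + (1/2)*3 = -7 + 3/2 = -11/2 ≈ -5.5000)
t = 1 (t = 6 - 5 = 1)
h = -33 (h = 2 - ((18 + 12) + 5) = 2 - (30 + 5) = 2 - 1*35 = 2 - 35 = -33)
h*t = -33*1 = -33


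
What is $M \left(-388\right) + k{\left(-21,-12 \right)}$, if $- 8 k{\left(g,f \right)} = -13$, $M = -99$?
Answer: $\frac{307309}{8} \approx 38414.0$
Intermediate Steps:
$k{\left(g,f \right)} = \frac{13}{8}$ ($k{\left(g,f \right)} = \left(- \frac{1}{8}\right) \left(-13\right) = \frac{13}{8}$)
$M \left(-388\right) + k{\left(-21,-12 \right)} = \left(-99\right) \left(-388\right) + \frac{13}{8} = 38412 + \frac{13}{8} = \frac{307309}{8}$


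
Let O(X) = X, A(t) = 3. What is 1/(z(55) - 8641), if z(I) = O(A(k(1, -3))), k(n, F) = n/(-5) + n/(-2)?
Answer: -1/8638 ≈ -0.00011577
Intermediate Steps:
k(n, F) = -7*n/10 (k(n, F) = n*(-⅕) + n*(-½) = -n/5 - n/2 = -7*n/10)
z(I) = 3
1/(z(55) - 8641) = 1/(3 - 8641) = 1/(-8638) = -1/8638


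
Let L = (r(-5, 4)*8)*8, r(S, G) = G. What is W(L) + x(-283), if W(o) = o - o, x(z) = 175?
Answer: 175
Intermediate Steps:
L = 256 (L = (4*8)*8 = 32*8 = 256)
W(o) = 0
W(L) + x(-283) = 0 + 175 = 175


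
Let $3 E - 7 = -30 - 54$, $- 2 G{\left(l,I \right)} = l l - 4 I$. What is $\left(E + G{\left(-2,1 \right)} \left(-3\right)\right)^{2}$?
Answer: $\frac{5929}{9} \approx 658.78$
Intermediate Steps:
$G{\left(l,I \right)} = 2 I - \frac{l^{2}}{2}$ ($G{\left(l,I \right)} = - \frac{l l - 4 I}{2} = - \frac{l^{2} - 4 I}{2} = 2 I - \frac{l^{2}}{2}$)
$E = - \frac{77}{3}$ ($E = \frac{7}{3} + \frac{-30 - 54}{3} = \frac{7}{3} + \frac{1}{3} \left(-84\right) = \frac{7}{3} - 28 = - \frac{77}{3} \approx -25.667$)
$\left(E + G{\left(-2,1 \right)} \left(-3\right)\right)^{2} = \left(- \frac{77}{3} + \left(2 \cdot 1 - \frac{\left(-2\right)^{2}}{2}\right) \left(-3\right)\right)^{2} = \left(- \frac{77}{3} + \left(2 - 2\right) \left(-3\right)\right)^{2} = \left(- \frac{77}{3} + 0 \left(-3\right)\right)^{2} = \left(- \frac{77}{3} + 0\right)^{2} = \left(- \frac{77}{3}\right)^{2} = \frac{5929}{9}$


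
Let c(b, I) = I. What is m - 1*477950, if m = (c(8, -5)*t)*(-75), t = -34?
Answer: -490700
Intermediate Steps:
m = -12750 (m = -5*(-34)*(-75) = 170*(-75) = -12750)
m - 1*477950 = -12750 - 1*477950 = -12750 - 477950 = -490700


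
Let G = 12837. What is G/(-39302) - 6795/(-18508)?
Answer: 14734947/363700708 ≈ 0.040514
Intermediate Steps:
G/(-39302) - 6795/(-18508) = 12837/(-39302) - 6795/(-18508) = 12837*(-1/39302) - 6795*(-1/18508) = -12837/39302 + 6795/18508 = 14734947/363700708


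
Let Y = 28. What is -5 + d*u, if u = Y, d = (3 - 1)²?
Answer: 107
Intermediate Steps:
d = 4 (d = 2² = 4)
u = 28
-5 + d*u = -5 + 4*28 = -5 + 112 = 107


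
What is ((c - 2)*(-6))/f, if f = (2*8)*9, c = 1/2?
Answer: 1/16 ≈ 0.062500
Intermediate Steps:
c = ½ ≈ 0.50000
f = 144 (f = 16*9 = 144)
((c - 2)*(-6))/f = ((½ - 2)*(-6))/144 = -3/2*(-6)*(1/144) = 9*(1/144) = 1/16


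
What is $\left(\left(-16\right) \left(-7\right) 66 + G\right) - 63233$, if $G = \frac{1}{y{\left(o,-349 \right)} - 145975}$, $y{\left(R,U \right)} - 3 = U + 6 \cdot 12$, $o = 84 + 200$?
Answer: $- \frac{8166690410}{146249} \approx -55841.0$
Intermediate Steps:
$o = 284$
$y{\left(R,U \right)} = 75 + U$ ($y{\left(R,U \right)} = 3 + \left(U + 6 \cdot 12\right) = 3 + \left(U + 72\right) = 3 + \left(72 + U\right) = 75 + U$)
$G = - \frac{1}{146249}$ ($G = \frac{1}{\left(75 - 349\right) - 145975} = \frac{1}{-274 - 145975} = \frac{1}{-146249} = - \frac{1}{146249} \approx -6.8377 \cdot 10^{-6}$)
$\left(\left(-16\right) \left(-7\right) 66 + G\right) - 63233 = \left(\left(-16\right) \left(-7\right) 66 - \frac{1}{146249}\right) - 63233 = \left(112 \cdot 66 - \frac{1}{146249}\right) - 63233 = \left(7392 - \frac{1}{146249}\right) - 63233 = \frac{1081072607}{146249} - 63233 = - \frac{8166690410}{146249}$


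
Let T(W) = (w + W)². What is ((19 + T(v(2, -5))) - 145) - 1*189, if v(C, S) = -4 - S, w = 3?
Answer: -299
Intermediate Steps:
T(W) = (3 + W)²
((19 + T(v(2, -5))) - 145) - 1*189 = ((19 + (3 + (-4 - 1*(-5)))²) - 145) - 1*189 = ((19 + (3 + (-4 + 5))²) - 145) - 189 = ((19 + (3 + 1)²) - 145) - 189 = ((19 + 4²) - 145) - 189 = ((19 + 16) - 145) - 189 = (35 - 145) - 189 = -110 - 189 = -299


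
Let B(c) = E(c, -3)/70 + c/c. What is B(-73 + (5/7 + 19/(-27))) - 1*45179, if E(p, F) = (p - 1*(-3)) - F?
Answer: -597717601/13230 ≈ -45179.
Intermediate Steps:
E(p, F) = 3 + p - F (E(p, F) = (p + 3) - F = (3 + p) - F = 3 + p - F)
B(c) = 38/35 + c/70 (B(c) = (3 + c - 1*(-3))/70 + c/c = (3 + c + 3)*(1/70) + 1 = (6 + c)*(1/70) + 1 = (3/35 + c/70) + 1 = 38/35 + c/70)
B(-73 + (5/7 + 19/(-27))) - 1*45179 = (38/35 + (-73 + (5/7 + 19/(-27)))/70) - 1*45179 = (38/35 + (-73 + (5*(1/7) + 19*(-1/27)))/70) - 45179 = (38/35 + (-73 + (5/7 - 19/27))/70) - 45179 = (38/35 + (-73 + 2/189)/70) - 45179 = (38/35 + (1/70)*(-13795/189)) - 45179 = (38/35 - 2759/2646) - 45179 = 569/13230 - 45179 = -597717601/13230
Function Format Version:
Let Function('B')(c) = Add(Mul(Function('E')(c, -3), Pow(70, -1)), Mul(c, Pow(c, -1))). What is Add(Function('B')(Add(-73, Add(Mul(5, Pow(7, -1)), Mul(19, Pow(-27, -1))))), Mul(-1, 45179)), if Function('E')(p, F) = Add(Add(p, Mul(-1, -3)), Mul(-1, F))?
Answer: Rational(-597717601, 13230) ≈ -45179.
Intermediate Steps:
Function('E')(p, F) = Add(3, p, Mul(-1, F)) (Function('E')(p, F) = Add(Add(p, 3), Mul(-1, F)) = Add(Add(3, p), Mul(-1, F)) = Add(3, p, Mul(-1, F)))
Function('B')(c) = Add(Rational(38, 35), Mul(Rational(1, 70), c)) (Function('B')(c) = Add(Mul(Add(3, c, Mul(-1, -3)), Pow(70, -1)), Mul(c, Pow(c, -1))) = Add(Mul(Add(3, c, 3), Rational(1, 70)), 1) = Add(Mul(Add(6, c), Rational(1, 70)), 1) = Add(Add(Rational(3, 35), Mul(Rational(1, 70), c)), 1) = Add(Rational(38, 35), Mul(Rational(1, 70), c)))
Add(Function('B')(Add(-73, Add(Mul(5, Pow(7, -1)), Mul(19, Pow(-27, -1))))), Mul(-1, 45179)) = Add(Add(Rational(38, 35), Mul(Rational(1, 70), Add(-73, Add(Mul(5, Pow(7, -1)), Mul(19, Pow(-27, -1)))))), Mul(-1, 45179)) = Add(Add(Rational(38, 35), Mul(Rational(1, 70), Add(-73, Add(Mul(5, Rational(1, 7)), Mul(19, Rational(-1, 27)))))), -45179) = Add(Add(Rational(38, 35), Mul(Rational(1, 70), Add(-73, Add(Rational(5, 7), Rational(-19, 27))))), -45179) = Add(Add(Rational(38, 35), Mul(Rational(1, 70), Add(-73, Rational(2, 189)))), -45179) = Add(Add(Rational(38, 35), Mul(Rational(1, 70), Rational(-13795, 189))), -45179) = Add(Add(Rational(38, 35), Rational(-2759, 2646)), -45179) = Add(Rational(569, 13230), -45179) = Rational(-597717601, 13230)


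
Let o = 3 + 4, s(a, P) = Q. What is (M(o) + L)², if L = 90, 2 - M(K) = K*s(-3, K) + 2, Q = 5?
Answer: 3025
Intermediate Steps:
s(a, P) = 5
o = 7
M(K) = -5*K (M(K) = 2 - (K*5 + 2) = 2 - (5*K + 2) = 2 - (2 + 5*K) = 2 + (-2 - 5*K) = -5*K)
(M(o) + L)² = (-5*7 + 90)² = (-35 + 90)² = 55² = 3025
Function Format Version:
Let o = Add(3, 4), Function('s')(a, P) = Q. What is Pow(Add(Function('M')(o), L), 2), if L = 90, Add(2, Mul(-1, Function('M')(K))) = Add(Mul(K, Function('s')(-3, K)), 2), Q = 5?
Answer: 3025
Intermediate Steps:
Function('s')(a, P) = 5
o = 7
Function('M')(K) = Mul(-5, K) (Function('M')(K) = Add(2, Mul(-1, Add(Mul(K, 5), 2))) = Add(2, Mul(-1, Add(Mul(5, K), 2))) = Add(2, Mul(-1, Add(2, Mul(5, K)))) = Add(2, Add(-2, Mul(-5, K))) = Mul(-5, K))
Pow(Add(Function('M')(o), L), 2) = Pow(Add(Mul(-5, 7), 90), 2) = Pow(Add(-35, 90), 2) = Pow(55, 2) = 3025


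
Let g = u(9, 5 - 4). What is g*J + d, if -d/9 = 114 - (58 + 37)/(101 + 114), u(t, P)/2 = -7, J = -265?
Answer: 115583/43 ≈ 2688.0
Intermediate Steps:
u(t, P) = -14 (u(t, P) = 2*(-7) = -14)
d = -43947/43 (d = -9*(114 - (58 + 37)/(101 + 114)) = -9*(114 - 95/215) = -9*(114 - 1*19/43) = -9*(114 - 19/43) = -9*4883/43 = -43947/43 ≈ -1022.0)
g = -14
g*J + d = -14*(-265) - 43947/43 = 3710 - 43947/43 = 115583/43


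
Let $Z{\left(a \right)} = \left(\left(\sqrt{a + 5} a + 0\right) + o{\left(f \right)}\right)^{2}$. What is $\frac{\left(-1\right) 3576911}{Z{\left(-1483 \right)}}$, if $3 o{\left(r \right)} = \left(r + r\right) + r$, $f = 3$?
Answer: $- \frac{3576911}{\left(3 - 1483 i \sqrt{1478}\right)^{2}} \approx 0.0011004 - 1.158 \cdot 10^{-7} i$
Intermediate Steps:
$o{\left(r \right)} = r$ ($o{\left(r \right)} = \frac{\left(r + r\right) + r}{3} = \frac{2 r + r}{3} = \frac{3 r}{3} = r$)
$Z{\left(a \right)} = \left(3 + a \sqrt{5 + a}\right)^{2}$ ($Z{\left(a \right)} = \left(\left(\sqrt{a + 5} a + 0\right) + 3\right)^{2} = \left(\left(\sqrt{5 + a} a + 0\right) + 3\right)^{2} = \left(\left(a \sqrt{5 + a} + 0\right) + 3\right)^{2} = \left(a \sqrt{5 + a} + 3\right)^{2} = \left(3 + a \sqrt{5 + a}\right)^{2}$)
$\frac{\left(-1\right) 3576911}{Z{\left(-1483 \right)}} = \frac{\left(-1\right) 3576911}{\left(3 - 1483 \sqrt{5 - 1483}\right)^{2}} = - \frac{3576911}{\left(3 - 1483 \sqrt{-1478}\right)^{2}} = - \frac{3576911}{\left(3 - 1483 i \sqrt{1478}\right)^{2}}$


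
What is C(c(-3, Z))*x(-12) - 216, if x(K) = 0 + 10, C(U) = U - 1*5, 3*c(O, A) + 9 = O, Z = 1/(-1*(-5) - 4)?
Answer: -306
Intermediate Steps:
Z = 1 (Z = 1/(5 - 4) = 1/1 = 1)
c(O, A) = -3 + O/3
C(U) = -5 + U (C(U) = U - 5 = -5 + U)
x(K) = 10
C(c(-3, Z))*x(-12) - 216 = (-5 + (-3 + (1/3)*(-3)))*10 - 216 = (-5 + (-3 - 1))*10 - 216 = (-5 - 4)*10 - 216 = -9*10 - 216 = -90 - 216 = -306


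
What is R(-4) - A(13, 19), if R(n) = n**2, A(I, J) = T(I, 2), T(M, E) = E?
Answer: 14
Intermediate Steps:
A(I, J) = 2
R(-4) - A(13, 19) = (-4)**2 - 1*2 = 16 - 2 = 14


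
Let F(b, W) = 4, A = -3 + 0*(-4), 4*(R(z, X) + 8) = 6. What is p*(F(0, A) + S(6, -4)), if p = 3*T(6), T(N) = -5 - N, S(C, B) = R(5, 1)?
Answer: 165/2 ≈ 82.500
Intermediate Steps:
R(z, X) = -13/2 (R(z, X) = -8 + (¼)*6 = -8 + 3/2 = -13/2)
S(C, B) = -13/2
A = -3 (A = -3 + 0 = -3)
p = -33 (p = 3*(-5 - 1*6) = 3*(-5 - 6) = 3*(-11) = -33)
p*(F(0, A) + S(6, -4)) = -33*(4 - 13/2) = -33*(-5/2) = 165/2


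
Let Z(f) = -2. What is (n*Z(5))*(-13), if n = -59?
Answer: -1534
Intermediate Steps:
(n*Z(5))*(-13) = -59*(-2)*(-13) = 118*(-13) = -1534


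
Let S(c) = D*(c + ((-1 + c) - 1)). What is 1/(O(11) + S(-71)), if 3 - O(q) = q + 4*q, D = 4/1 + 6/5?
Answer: -5/4004 ≈ -0.0012488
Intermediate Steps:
D = 26/5 (D = 4*1 + 6*(⅕) = 4 + 6/5 = 26/5 ≈ 5.2000)
S(c) = -52/5 + 52*c/5 (S(c) = 26*(c + ((-1 + c) - 1))/5 = 26*(c + (-2 + c))/5 = 26*(-2 + 2*c)/5 = -52/5 + 52*c/5)
O(q) = 3 - 5*q (O(q) = 3 - (q + 4*q) = 3 - 5*q)
1/(O(11) + S(-71)) = 1/((3 - 5*11) + (-52/5 + (52/5)*(-71))) = 1/((3 - 55) + (-52/5 - 3692/5)) = 1/(-52 - 3744/5) = 1/(-4004/5) = -5/4004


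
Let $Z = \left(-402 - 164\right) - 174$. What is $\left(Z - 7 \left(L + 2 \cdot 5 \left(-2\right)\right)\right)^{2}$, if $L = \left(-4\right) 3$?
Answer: $266256$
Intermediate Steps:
$L = -12$
$Z = -740$ ($Z = -566 - 174 = -740$)
$\left(Z - 7 \left(L + 2 \cdot 5 \left(-2\right)\right)\right)^{2} = \left(-740 - 7 \left(-12 + 2 \cdot 5 \left(-2\right)\right)\right)^{2} = \left(-740 - 7 \left(-12 + 10 \left(-2\right)\right)\right)^{2} = \left(-740 - 7 \left(-12 - 20\right)\right)^{2} = \left(-740 - -224\right)^{2} = \left(-740 + 224\right)^{2} = \left(-516\right)^{2} = 266256$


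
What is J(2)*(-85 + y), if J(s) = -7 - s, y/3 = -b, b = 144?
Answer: 4653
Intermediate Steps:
y = -432 (y = 3*(-1*144) = 3*(-144) = -432)
J(2)*(-85 + y) = (-7 - 1*2)*(-85 - 432) = (-7 - 2)*(-517) = -9*(-517) = 4653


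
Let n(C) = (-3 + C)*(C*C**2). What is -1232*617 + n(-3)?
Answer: -759982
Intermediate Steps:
n(C) = C**3*(-3 + C) (n(C) = (-3 + C)*C**3 = C**3*(-3 + C))
-1232*617 + n(-3) = -1232*617 + (-3)**3*(-3 - 3) = -760144 - 27*(-6) = -760144 + 162 = -759982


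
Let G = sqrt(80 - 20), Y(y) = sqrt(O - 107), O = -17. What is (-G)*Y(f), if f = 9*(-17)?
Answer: -4*I*sqrt(465) ≈ -86.255*I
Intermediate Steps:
f = -153
Y(y) = 2*I*sqrt(31) (Y(y) = sqrt(-17 - 107) = sqrt(-124) = 2*I*sqrt(31))
G = 2*sqrt(15) (G = sqrt(60) = 2*sqrt(15) ≈ 7.7460)
(-G)*Y(f) = (-2*sqrt(15))*(2*I*sqrt(31)) = -4*I*sqrt(465)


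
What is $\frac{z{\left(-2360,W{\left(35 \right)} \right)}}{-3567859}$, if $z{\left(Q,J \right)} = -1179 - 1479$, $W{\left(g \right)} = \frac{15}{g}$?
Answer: $\frac{2658}{3567859} \approx 0.00074498$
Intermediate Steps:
$z{\left(Q,J \right)} = -2658$
$\frac{z{\left(-2360,W{\left(35 \right)} \right)}}{-3567859} = - \frac{2658}{-3567859} = \left(-2658\right) \left(- \frac{1}{3567859}\right) = \frac{2658}{3567859}$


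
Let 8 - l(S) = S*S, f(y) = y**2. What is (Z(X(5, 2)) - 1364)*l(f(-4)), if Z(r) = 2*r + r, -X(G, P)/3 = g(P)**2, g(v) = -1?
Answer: 340504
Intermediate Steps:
l(S) = 8 - S**2 (l(S) = 8 - S*S = 8 - S**2)
X(G, P) = -3 (X(G, P) = -3*(-1)**2 = -3*1 = -3)
Z(r) = 3*r
(Z(X(5, 2)) - 1364)*l(f(-4)) = (3*(-3) - 1364)*(8 - ((-4)**2)**2) = (-9 - 1364)*(8 - 1*16**2) = -1373*(8 - 1*256) = -1373*(8 - 256) = -1373*(-248) = 340504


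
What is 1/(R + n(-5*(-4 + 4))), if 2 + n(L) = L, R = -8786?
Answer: -1/8788 ≈ -0.00011379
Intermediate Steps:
n(L) = -2 + L
1/(R + n(-5*(-4 + 4))) = 1/(-8786 + (-2 - 5*(-4 + 4))) = 1/(-8786 + (-2 - 5*0)) = 1/(-8786 + (-2 + 0)) = 1/(-8786 - 2) = 1/(-8788) = -1/8788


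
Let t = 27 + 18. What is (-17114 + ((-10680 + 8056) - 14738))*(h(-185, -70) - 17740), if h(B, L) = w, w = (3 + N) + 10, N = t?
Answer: 609604632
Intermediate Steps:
t = 45
N = 45
w = 58 (w = (3 + 45) + 10 = 48 + 10 = 58)
h(B, L) = 58
(-17114 + ((-10680 + 8056) - 14738))*(h(-185, -70) - 17740) = (-17114 + ((-10680 + 8056) - 14738))*(58 - 17740) = (-17114 + (-2624 - 14738))*(-17682) = (-17114 - 17362)*(-17682) = -34476*(-17682) = 609604632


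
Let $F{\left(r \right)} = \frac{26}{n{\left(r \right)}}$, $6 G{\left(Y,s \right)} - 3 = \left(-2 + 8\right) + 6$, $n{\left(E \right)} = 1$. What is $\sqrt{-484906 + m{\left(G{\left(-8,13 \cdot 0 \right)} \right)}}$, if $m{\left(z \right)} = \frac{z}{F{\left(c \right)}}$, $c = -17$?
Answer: $\frac{i \sqrt{327796391}}{26} \approx 696.35 i$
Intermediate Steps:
$G{\left(Y,s \right)} = \frac{5}{2}$ ($G{\left(Y,s \right)} = \frac{1}{2} + \frac{\left(-2 + 8\right) + 6}{6} = \frac{1}{2} + \frac{6 + 6}{6} = \frac{1}{2} + \frac{1}{6} \cdot 12 = \frac{1}{2} + 2 = \frac{5}{2}$)
$F{\left(r \right)} = 26$ ($F{\left(r \right)} = \frac{26}{1} = 26 \cdot 1 = 26$)
$m{\left(z \right)} = \frac{z}{26}$
$\sqrt{-484906 + m{\left(G{\left(-8,13 \cdot 0 \right)} \right)}} = \sqrt{-484906 + \frac{1}{26} \cdot \frac{5}{2}} = \sqrt{-484906 + \frac{5}{52}} = \sqrt{- \frac{25215107}{52}} = \frac{i \sqrt{327796391}}{26}$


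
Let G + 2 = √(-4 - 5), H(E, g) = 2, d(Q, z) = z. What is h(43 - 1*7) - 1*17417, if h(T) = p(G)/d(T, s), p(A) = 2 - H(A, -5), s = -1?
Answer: -17417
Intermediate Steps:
G = -2 + 3*I (G = -2 + √(-4 - 5) = -2 + √(-9) = -2 + 3*I ≈ -2.0 + 3.0*I)
p(A) = 0 (p(A) = 2 - 1*2 = 2 - 2 = 0)
h(T) = 0 (h(T) = 0/(-1) = 0*(-1) = 0)
h(43 - 1*7) - 1*17417 = 0 - 1*17417 = 0 - 17417 = -17417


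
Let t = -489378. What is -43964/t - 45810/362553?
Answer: -1079854348/29570910339 ≈ -0.036517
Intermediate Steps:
-43964/t - 45810/362553 = -43964/(-489378) - 45810/362553 = -43964*(-1/489378) - 45810*1/362553 = 21982/244689 - 15270/120851 = -1079854348/29570910339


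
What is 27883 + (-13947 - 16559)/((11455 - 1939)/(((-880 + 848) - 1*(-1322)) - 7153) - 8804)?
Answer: 55373259947/1985668 ≈ 27886.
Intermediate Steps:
27883 + (-13947 - 16559)/((11455 - 1939)/(((-880 + 848) - 1*(-1322)) - 7153) - 8804) = 27883 - 30506/(9516/((-32 + 1322) - 7153) - 8804) = 27883 - 30506/(9516/(1290 - 7153) - 8804) = 27883 - 30506/(9516/(-5863) - 8804) = 27883 - 30506/(9516*(-1/5863) - 8804) = 27883 - 30506/(-732/451 - 8804) = 27883 - 30506/(-3971336/451) = 27883 - 30506*(-451/3971336) = 27883 + 6879103/1985668 = 55373259947/1985668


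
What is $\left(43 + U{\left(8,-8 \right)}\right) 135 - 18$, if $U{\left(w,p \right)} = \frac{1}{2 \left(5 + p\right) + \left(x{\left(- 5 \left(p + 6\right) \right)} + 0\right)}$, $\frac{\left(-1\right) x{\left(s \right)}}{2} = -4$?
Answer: $\frac{11709}{2} \approx 5854.5$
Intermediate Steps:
$x{\left(s \right)} = 8$ ($x{\left(s \right)} = \left(-2\right) \left(-4\right) = 8$)
$U{\left(w,p \right)} = \frac{1}{18 + 2 p}$ ($U{\left(w,p \right)} = \frac{1}{2 \left(5 + p\right) + \left(8 + 0\right)} = \frac{1}{\left(10 + 2 p\right) + 8} = \frac{1}{18 + 2 p}$)
$\left(43 + U{\left(8,-8 \right)}\right) 135 - 18 = \left(43 + \frac{1}{2 \left(9 - 8\right)}\right) 135 - 18 = \left(43 + \frac{1}{2 \cdot 1}\right) 135 - 18 = \left(43 + \frac{1}{2} \cdot 1\right) 135 - 18 = \left(43 + \frac{1}{2}\right) 135 - 18 = \frac{87}{2} \cdot 135 - 18 = \frac{11745}{2} - 18 = \frac{11709}{2}$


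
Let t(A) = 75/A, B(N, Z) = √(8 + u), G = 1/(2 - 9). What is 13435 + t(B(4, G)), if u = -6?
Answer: 13435 + 75*√2/2 ≈ 13488.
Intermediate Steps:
G = -⅐ (G = 1/(-7) = -⅐ ≈ -0.14286)
B(N, Z) = √2 (B(N, Z) = √(8 - 6) = √2)
13435 + t(B(4, G)) = 13435 + 75/(√2) = 13435 + 75*(√2/2) = 13435 + 75*√2/2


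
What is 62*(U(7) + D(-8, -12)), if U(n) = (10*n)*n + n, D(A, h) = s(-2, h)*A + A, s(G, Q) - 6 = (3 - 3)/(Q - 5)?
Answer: 27342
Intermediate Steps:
s(G, Q) = 6 (s(G, Q) = 6 + (3 - 3)/(Q - 5) = 6 + 0/(-5 + Q) = 6 + 0 = 6)
D(A, h) = 7*A (D(A, h) = 6*A + A = 7*A)
U(n) = n + 10*n**2 (U(n) = 10*n**2 + n = n + 10*n**2)
62*(U(7) + D(-8, -12)) = 62*(7*(1 + 10*7) + 7*(-8)) = 62*(7*(1 + 70) - 56) = 62*(7*71 - 56) = 62*(497 - 56) = 62*441 = 27342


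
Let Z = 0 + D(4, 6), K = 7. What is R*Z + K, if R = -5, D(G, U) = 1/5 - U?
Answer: 36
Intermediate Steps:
D(G, U) = ⅕ - U
Z = -29/5 (Z = 0 + (⅕ - 1*6) = 0 + (⅕ - 6) = 0 - 29/5 = -29/5 ≈ -5.8000)
R*Z + K = -5*(-29/5) + 7 = 29 + 7 = 36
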